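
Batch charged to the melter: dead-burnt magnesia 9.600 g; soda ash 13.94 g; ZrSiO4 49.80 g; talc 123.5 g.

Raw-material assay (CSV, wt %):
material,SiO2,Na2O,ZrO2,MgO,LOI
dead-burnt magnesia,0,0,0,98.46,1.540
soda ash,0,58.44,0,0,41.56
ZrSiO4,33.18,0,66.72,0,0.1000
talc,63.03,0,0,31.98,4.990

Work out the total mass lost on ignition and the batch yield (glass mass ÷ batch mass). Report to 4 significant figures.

LOI loss = 12.15 g; glass = 184.7 g; yield = 93.83%

Mid-chain values appear rounded off to 4 significant digits within the worked lines — all internal work carries full float precision from start to finish. Every reported result sees exactly one rounding. The derived quantities (four oxide percentages, LOI, totals, yield, net glass mass) are carried starting from the weights per 184.7 g of glass in full float precision, as they appear in the problem or answer text.
Loss on ignition, line by line:
  dead-burnt magnesia: 9.600 × 0.01540 = 0.1478 g
  soda ash: 13.94 × 0.4156 = 5.793 g
  ZrSiO4: 49.80 × 0.001000 = 0.04980 g
  talc: 123.5 × 0.04990 = 6.163 g
Total LOI = 12.15 g
Glass = batch − LOI = 196.8 − 12.15 = 184.7 g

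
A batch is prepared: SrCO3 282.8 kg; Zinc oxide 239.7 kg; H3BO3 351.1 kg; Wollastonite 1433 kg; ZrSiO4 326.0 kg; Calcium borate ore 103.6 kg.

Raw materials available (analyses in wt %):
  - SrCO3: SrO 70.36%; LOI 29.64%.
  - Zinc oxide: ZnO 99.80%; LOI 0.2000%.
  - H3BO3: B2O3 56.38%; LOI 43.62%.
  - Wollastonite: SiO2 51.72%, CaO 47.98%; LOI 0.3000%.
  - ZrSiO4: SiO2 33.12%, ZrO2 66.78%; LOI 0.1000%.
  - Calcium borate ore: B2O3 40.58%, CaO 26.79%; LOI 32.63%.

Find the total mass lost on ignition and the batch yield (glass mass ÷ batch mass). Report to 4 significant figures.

In-progress results are rounded to four significant figures wherever printed. The whole derivation maintains full precision in every operation — every reported value receives exactly one rounding; the derived quantities, including LOI, net glass mass, the six compositions, the yield, totals, are carried from the batch weights for 2460 kg of glass at full float precision, as given in the question or the answer.
Material-by-material LOI:
  SrCO3: 282.8 × 0.2964 = 83.82 kg
  Zinc oxide: 239.7 × 0.002000 = 0.4794 kg
  H3BO3: 351.1 × 0.4362 = 153.1 kg
  Wollastonite: 1433 × 0.003000 = 4.299 kg
  ZrSiO4: 326.0 × 0.001000 = 0.3260 kg
  Calcium borate ore: 103.6 × 0.3263 = 33.80 kg
Total LOI = 275.9 kg
Glass = batch − LOI = 2736 − 275.9 = 2460 kg

LOI loss = 275.9 kg; glass = 2460 kg; yield = 89.92%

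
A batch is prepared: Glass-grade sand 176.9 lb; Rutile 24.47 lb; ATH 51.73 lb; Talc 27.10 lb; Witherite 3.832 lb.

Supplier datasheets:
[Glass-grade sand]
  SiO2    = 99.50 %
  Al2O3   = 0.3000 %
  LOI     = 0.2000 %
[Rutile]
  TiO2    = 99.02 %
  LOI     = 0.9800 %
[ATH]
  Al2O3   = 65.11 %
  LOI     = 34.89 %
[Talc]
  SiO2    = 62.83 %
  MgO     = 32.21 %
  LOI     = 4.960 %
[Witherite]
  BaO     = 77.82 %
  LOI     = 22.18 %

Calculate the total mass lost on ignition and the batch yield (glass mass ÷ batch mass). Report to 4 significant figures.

LOI loss = 20.84 lb; glass = 263.2 lb; yield = 92.66%

Every computation holds full float precision end to end; working values are displayed with 4-significant-digit rounding in the working — every reported number is rounded exactly once. All derived quantities, including the totals, the five compositions, LOI, glass mass, yield, are carried starting from the weights for 263.2 lb of glass at full float precision, exactly as shown in question or answer.
LOI of each material in turn:
  Glass-grade sand: 176.9 × 0.002000 = 0.3538 lb
  Rutile: 24.47 × 0.009800 = 0.2398 lb
  ATH: 51.73 × 0.3489 = 18.05 lb
  Talc: 27.10 × 0.04960 = 1.344 lb
  Witherite: 3.832 × 0.2218 = 0.8499 lb
Total LOI = 20.84 lb
Glass = batch − LOI = 284.0 − 20.84 = 263.2 lb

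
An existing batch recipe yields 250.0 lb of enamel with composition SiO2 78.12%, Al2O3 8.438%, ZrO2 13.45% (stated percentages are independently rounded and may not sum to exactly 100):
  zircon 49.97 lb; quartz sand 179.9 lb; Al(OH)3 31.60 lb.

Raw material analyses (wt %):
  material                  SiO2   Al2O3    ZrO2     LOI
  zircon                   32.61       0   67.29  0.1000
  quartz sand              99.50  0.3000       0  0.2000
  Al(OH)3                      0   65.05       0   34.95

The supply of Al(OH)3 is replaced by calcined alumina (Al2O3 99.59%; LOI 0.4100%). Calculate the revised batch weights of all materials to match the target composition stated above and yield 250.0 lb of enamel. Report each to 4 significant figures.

Values along the way are shown rounded to 4 significant digits; each numeric step keeps exact precision at every stage. Every reported result is rounded only once. The derived quantities are rebuilt from the batch weights for 250.0 lb of glass in full float precision (LOI, net glass mass, the three compositions, the totals, yield), exactly as printed in the question or the answer.
Oxide-by-oxide targets in 250.0 lb enamel:
  SiO2: 78.12% × 250.0 = 195.3 lb
  Al2O3: 8.438% × 250.0 = 21.10 lb
  ZrO2: 13.45% × 250.0 = 33.62 lb
A balance pass over the oxides, from the weights as reported, per the basis as stated (sums match the target masses exact up to rounding of places):
  SiO2: 49.97·0.3261 + 179.9·0.9950 = 195.3 lb (target 195.3 lb)
  Al2O3: 179.9·0.003000 + 20.64·0.9959 = 21.10 lb (target 21.10 lb)
  ZrO2: 49.97·0.6729 = 33.62 lb (target 33.62 lb)
Mass balance on the glass: the batch minus its LOI: 250.0 lb (targets for the oxides total 250.0 lb; with the basis standing at 250.0 lb — any gap is answer rounding).
Batch grand total — Σ batch = 250.5 lb; the LOI term Σ batch·LOI equals 0.4944 lb; yield: glass divided by total = 99.80%.

Revised batch per 250.0 lb enamel:
  zircon: 49.97 lb
  quartz sand: 179.9 lb
  calcined alumina: 20.64 lb
Total batch = 250.5 lb; LOI loss = 0.4944 lb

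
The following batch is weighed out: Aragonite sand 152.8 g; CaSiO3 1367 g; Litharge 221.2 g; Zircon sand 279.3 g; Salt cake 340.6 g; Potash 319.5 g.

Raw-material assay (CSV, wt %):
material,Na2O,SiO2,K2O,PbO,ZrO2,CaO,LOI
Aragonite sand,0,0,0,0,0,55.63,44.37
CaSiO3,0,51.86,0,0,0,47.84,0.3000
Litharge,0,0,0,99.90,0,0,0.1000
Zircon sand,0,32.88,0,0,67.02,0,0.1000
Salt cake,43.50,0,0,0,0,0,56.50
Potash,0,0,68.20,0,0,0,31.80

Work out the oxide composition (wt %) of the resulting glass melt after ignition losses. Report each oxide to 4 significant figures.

Glass mass = 2314 g (batch 2680 − LOI 366.4).
Composition: Na2O 6.403%, SiO2 34.61%, K2O 9.417%, PbO 9.550%, ZrO2 8.089%, CaO 31.94%

Full float precision is maintained all the way through — values along the way are displayed rounded to four significant figures alongside each step. Each reported value includes exactly one rounding; derived quantities, including totals, ignition loss, six oxide percentages, glass mass, yield, are recomputed from the weighed amounts at 2314 g of glass at exact precision as given in the problem or answer text.
Mass of each oxide from the mix:
  Na2O: 340.6·0.4350 = 148.2 g
  SiO2: 1367·0.5186 + 279.3·0.3288 = 800.8 g
  K2O: 319.5·0.6820 = 217.9 g
  PbO: 221.2·0.9990 = 221.0 g
  ZrO2: 279.3·0.6702 = 187.2 g
  CaO: 152.8·0.5563 + 1367·0.4784 = 739.0 g
LOI: 152.8·0.4437 + 1367·0.003000 + 221.2·0.001000 + 279.3·0.001000 + 340.6·0.5650 + 319.5·0.3180 = 366.4 g
Glass mass = batch − LOI = 2680 − 366.4 = 2314 g (matching Σ of the oxides)
percent by weight: oxide/glass ×100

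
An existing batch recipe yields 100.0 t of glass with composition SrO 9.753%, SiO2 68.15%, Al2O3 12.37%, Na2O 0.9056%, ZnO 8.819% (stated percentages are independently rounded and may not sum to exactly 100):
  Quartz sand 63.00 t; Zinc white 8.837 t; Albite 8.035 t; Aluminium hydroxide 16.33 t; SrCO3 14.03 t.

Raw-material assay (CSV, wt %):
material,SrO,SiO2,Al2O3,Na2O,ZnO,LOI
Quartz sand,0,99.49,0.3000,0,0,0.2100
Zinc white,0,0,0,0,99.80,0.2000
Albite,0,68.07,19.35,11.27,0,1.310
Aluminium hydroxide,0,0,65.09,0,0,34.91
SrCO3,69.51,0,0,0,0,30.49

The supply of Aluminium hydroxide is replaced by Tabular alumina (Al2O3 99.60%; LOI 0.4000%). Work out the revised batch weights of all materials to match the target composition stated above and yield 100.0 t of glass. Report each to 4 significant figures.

Intermediates are shown (rounded to four significant digits) between the steps — all internal work runs at full float precision all the way through; every reported figure carries a single rounding; the derived quantities, which include the five compositions, LOI, totals, the yield, net glass mass, are rebuilt in full precision, as they appear in problem or answer, from the batch weights for 100.0 t of glass.
Per-oxide target masses for 100.0 t glass:
  SrO: 9.753% × 100.0 = 9.753 t
  SiO2: 68.15% × 100.0 = 68.15 t
  Al2O3: 12.37% × 100.0 = 12.37 t
  Na2O: 0.9056% × 100.0 = 0.9056 t
  ZnO: 8.819% × 100.0 = 8.819 t
Balance tally, oxide-wise, on the weights just shown, per the basis as stated (each sum matches its target mass net of answer rounding effects):
  SrO: 14.03·0.6951 = 9.752 t (target 9.753 t)
  SiO2: 63.00·0.9949 + 8.035·0.6807 = 68.15 t (target 68.15 t)
  Al2O3: 63.00·0.003000 + 8.035·0.1935 + 10.67·0.9960 = 12.37 t (target 12.37 t)
  Na2O: 8.035·0.1127 = 0.9055 t (target 0.9056 t)
  ZnO: 8.837·0.9980 = 8.819 t (target 8.819 t)
Mass balance on the glass: Σ batch − LOI loss = 100.0 t (the targets, summed, come to 100.0 t; against the stated basis, 100.0 t — rounding explains the deltas).
Total batch = Σ batch = 104.6 t; LOI loss = Σ batch·LOI = 4.576 t; as yield: glass ÷ batch → 95.62%.

Revised batch per 100.0 t glass:
  Quartz sand: 63.00 t
  Zinc white: 8.837 t
  Albite: 8.035 t
  Tabular alumina: 10.67 t
  SrCO3: 14.03 t
Total batch = 104.6 t; LOI loss = 4.576 t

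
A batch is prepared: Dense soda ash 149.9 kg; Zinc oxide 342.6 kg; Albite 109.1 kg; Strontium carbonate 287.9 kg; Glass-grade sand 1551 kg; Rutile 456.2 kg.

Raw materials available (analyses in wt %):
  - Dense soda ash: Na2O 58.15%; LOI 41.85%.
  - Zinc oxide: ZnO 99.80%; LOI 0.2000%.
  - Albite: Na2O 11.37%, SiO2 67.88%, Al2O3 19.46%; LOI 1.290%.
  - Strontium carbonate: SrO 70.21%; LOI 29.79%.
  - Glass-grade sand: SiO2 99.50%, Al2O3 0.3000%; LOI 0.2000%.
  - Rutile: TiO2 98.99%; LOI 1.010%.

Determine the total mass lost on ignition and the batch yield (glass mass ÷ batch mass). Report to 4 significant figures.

LOI loss = 158.3 kg; glass = 2738 kg; yield = 94.54%

All arithmetic carries full float precision through every step — values along the way are printed, with 4-significant-digit rounding, between the steps. Every reported result takes exactly one rounding — derived quantities are recomputed using the weight values per 2738 kg of glass in full precision (the yield, the six compositions, LOI, totals, glass mass) as given in the question or the answer.
Ignition loss by material:
  Dense soda ash: 149.9 × 0.4185 = 62.73 kg
  Zinc oxide: 342.6 × 0.002000 = 0.6852 kg
  Albite: 109.1 × 0.01290 = 1.407 kg
  Strontium carbonate: 287.9 × 0.2979 = 85.77 kg
  Glass-grade sand: 1551 × 0.002000 = 3.102 kg
  Rutile: 456.2 × 0.01010 = 4.608 kg
Total LOI = 158.3 kg
Glass = batch − LOI = 2897 − 158.3 = 2738 kg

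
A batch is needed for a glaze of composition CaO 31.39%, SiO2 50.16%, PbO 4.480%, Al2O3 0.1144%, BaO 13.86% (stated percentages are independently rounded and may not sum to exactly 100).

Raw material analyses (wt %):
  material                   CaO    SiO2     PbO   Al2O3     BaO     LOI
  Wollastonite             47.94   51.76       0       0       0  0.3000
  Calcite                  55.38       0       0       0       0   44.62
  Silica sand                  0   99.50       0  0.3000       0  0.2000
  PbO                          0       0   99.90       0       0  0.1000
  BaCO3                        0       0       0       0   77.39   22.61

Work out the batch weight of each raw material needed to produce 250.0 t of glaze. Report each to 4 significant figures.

All arithmetic carries exact precision throughout. Working values appear (rounded to 4 significant digits) between the steps; exactly one rounding is applied to every reported result. All derived quantities (five oxide percentages, ignition loss, net glass mass, the yield, the totals) are rebuilt from the weighed amounts on 250.0 t of glass at exact precision, exactly as printed in the question or the answer.
Target oxide masses per 250.0 t glaze:
  CaO: 31.39% × 250.0 = 78.47 t
  SiO2: 50.16% × 250.0 = 125.4 t
  PbO: 4.480% × 250.0 = 11.20 t
  Al2O3: 0.1144% × 250.0 = 0.2860 t
  BaO: 13.86% × 250.0 = 34.65 t
Verifying the oxide balance on the weights just shown, against the basis in use (oxide sums agree with the targets modulo rounding of the values):
  CaO: 59.01·0.4794 + 90.62·0.5538 = 78.47 t (target 78.47 t)
  SiO2: 59.01·0.5176 + 95.33·0.9950 = 125.4 t (target 125.4 t)
  PbO: 11.21·0.9990 = 11.20 t (target 11.20 t)
  Al2O3: 95.33·0.003000 = 0.2860 t (target 0.2860 t)
  BaO: 44.77·0.7739 = 34.65 t (target 34.65 t)
Consistency of the glass mass: Σ batch − LOI loss = 250.0 t (summing oxide targets gives 250.0 t; against the stated basis, 250.0 t — differing by rounding only).
Batch total: Σ batch = 300.9 t; loss to ignition Σ batch·LOI = 50.94 t; yield = glass ÷ total batch = 83.07%.

Batch per 250.0 t glaze:
  Wollastonite: 59.01 t
  Calcite: 90.62 t
  Silica sand: 95.33 t
  PbO: 11.21 t
  BaCO3: 44.77 t
Total batch = 300.9 t; LOI loss = 50.94 t; yield = 83.07%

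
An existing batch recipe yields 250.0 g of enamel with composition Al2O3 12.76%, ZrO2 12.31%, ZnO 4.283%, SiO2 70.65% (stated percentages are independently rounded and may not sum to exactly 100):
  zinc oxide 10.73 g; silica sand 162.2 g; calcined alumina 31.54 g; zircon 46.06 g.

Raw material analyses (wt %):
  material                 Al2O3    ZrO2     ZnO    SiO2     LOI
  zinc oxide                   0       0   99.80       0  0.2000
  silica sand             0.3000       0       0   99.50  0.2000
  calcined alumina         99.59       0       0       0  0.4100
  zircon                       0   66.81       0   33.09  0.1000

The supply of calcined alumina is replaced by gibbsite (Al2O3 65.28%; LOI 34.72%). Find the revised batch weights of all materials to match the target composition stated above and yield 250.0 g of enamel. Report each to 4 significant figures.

Working values are printed (rounded to 4 significant digits) between the steps; the whole derivation holds exact precision at each step — each reported value is rounded once only; derived quantities (yield, totals, the four compositions, net glass mass, ignition loss) are rebuilt using the weight values on 250.0 g of glass at full precision, as quoted within the problem or the answer.
Per-oxide target masses for 250.0 g enamel:
  Al2O3: 12.76% × 250.0 = 31.90 g
  ZrO2: 12.31% × 250.0 = 30.78 g
  ZnO: 4.283% × 250.0 = 10.71 g
  SiO2: 70.65% × 250.0 = 176.6 g
Sums-versus-targets review on the weights just shown, on the stated basis (sum by sum, the targets are met once rounding is allowed for):
  Al2O3: 162.2·0.003000 + 48.12·0.6528 = 31.90 g (target 31.90 g)
  ZrO2: 46.06·0.6681 = 30.77 g (target 30.78 g)
  ZnO: 10.73·0.9980 = 10.71 g (target 10.71 g)
  SiO2: 162.2·0.9950 + 46.06·0.3309 = 176.6 g (target 176.6 g)
Consistency of the glass mass: Σ batch − LOI loss = 250.0 g (targets for the oxides total 250.0 g; versus the stated basis of 250.0 g — a pure rounding effect).
Adding the batch up: Σ batch = 267.1 g; the LOI term Σ batch·LOI equals 17.10 g; the yield ratio, glass ÷ batch: 93.60%.

Revised batch per 250.0 g enamel:
  zinc oxide: 10.73 g
  silica sand: 162.2 g
  gibbsite: 48.12 g
  zircon: 46.06 g
Total batch = 267.1 g; LOI loss = 17.10 g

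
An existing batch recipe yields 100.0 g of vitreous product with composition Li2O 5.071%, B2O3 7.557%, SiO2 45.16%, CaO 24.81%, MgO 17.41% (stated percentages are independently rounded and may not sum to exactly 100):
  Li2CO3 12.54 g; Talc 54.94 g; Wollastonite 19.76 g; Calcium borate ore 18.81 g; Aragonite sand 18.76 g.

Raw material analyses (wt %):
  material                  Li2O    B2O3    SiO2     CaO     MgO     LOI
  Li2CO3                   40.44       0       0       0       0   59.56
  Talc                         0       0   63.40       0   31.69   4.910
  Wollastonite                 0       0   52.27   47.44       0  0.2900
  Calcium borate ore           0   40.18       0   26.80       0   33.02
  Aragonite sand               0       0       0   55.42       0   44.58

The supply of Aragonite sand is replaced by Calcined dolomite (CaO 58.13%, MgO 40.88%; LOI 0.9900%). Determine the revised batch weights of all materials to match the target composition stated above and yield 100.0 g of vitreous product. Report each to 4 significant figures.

Working values are shown with 4-significant-figure rounding between the steps — exact precision is kept through the solve. Exactly one rounding is applied to each reported result. All derived quantities are carried from the weighed amounts per 100.0 g of glass at full float precision (the yield, the totals, glass mass, LOI, five oxide percentages) exactly as shown in either problem or answer.
Target masses of each oxide per 100.0 g vitreous product:
  Li2O: 5.071% × 100.0 = 5.071 g
  B2O3: 7.557% × 100.0 = 7.557 g
  SiO2: 45.16% × 100.0 = 45.16 g
  CaO: 24.81% × 100.0 = 24.81 g
  MgO: 17.41% × 100.0 = 17.41 g
Checking each oxide sum working from each reported weight, under the basis named above (summed amounts equal target values given rounding of the digits):
  Li2O: 12.54·0.4044 = 5.071 g (target 5.071 g)
  B2O3: 18.81·0.4018 = 7.558 g (target 7.557 g)
  SiO2: 44.81·0.6340 + 32.05·0.5227 = 45.16 g (target 45.16 g)
  CaO: 32.05·0.4744 + 18.81·0.2680 + 7.854·0.5813 = 24.81 g (target 24.81 g)
  MgO: 44.81·0.3169 + 7.854·0.4088 = 17.41 g (target 17.41 g)
Glass mass check: Σ batch − LOI loss = 100.0 g (per-oxide target masses sum to 100.0 g; basis as stated: 100.0 g — any gap is answer rounding).
Adding the batch up: Σ batch = 116.1 g; loss to ignition Σ batch·LOI = 16.05 g; yield, glass over the total, = 86.17%.

Revised batch per 100.0 g vitreous product:
  Li2CO3: 12.54 g
  Talc: 44.81 g
  Wollastonite: 32.05 g
  Calcium borate ore: 18.81 g
  Calcined dolomite: 7.854 g
Total batch = 116.1 g; LOI loss = 16.05 g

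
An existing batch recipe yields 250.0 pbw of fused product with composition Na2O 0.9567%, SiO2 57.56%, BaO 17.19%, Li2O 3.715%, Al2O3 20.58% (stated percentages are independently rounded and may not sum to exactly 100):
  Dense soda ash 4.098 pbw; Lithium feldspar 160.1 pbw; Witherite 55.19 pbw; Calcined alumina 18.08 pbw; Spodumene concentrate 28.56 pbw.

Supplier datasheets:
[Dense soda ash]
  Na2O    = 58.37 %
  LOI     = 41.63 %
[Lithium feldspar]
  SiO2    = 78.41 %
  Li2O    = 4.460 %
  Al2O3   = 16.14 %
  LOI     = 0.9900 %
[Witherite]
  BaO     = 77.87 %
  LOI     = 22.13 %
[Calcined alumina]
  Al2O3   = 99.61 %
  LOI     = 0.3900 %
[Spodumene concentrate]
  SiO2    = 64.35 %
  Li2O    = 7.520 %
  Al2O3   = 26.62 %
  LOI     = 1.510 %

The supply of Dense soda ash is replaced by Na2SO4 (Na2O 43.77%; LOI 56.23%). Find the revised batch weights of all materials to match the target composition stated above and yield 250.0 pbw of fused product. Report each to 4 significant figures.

Values along the way are shown, rounded to 4 significant digits, between the steps; all arithmetic runs at full float precision at each step — a single rounding finalizes each reported number — all derived quantities (net glass mass, five oxide percentages, totals, the yield, ignition loss) are rebuilt at full precision from the batch weights at 250.0 pbw of glass exactly as shown in problem or answer.
Oxide mass targets, per 250.0 pbw fused product:
  Na2O: 0.9567% × 250.0 = 2.392 pbw
  SiO2: 57.56% × 250.0 = 143.9 pbw
  BaO: 17.19% × 250.0 = 42.98 pbw
  Li2O: 3.715% × 250.0 = 9.288 pbw
  Al2O3: 20.58% × 250.0 = 51.45 pbw
Per-oxide balance check working from each reported weight, against the basis in use (summed amounts equal target values within answer rounding):
  Na2O: 5.464·0.4377 = 2.392 pbw (target 2.392 pbw)
  SiO2: 160.1·0.7841 + 28.56·0.6435 = 143.9 pbw (target 143.9 pbw)
  BaO: 55.19·0.7787 = 42.98 pbw (target 42.98 pbw)
  Li2O: 160.1·0.04460 + 28.56·0.07520 = 9.288 pbw (target 9.288 pbw)
  Al2O3: 160.1·0.1614 + 18.08·0.9961 + 28.56·0.2662 = 51.45 pbw (target 51.45 pbw)
The glass-mass cross-check: the batch minus its LOI: 250.0 pbw (the targets, summed, come to 250.0 pbw; the stated basis being 250.0 pbw — deltas are rounding alone).
Whole-batch sum: Σ batch = 267.4 pbw; LOI loss = Σ batch·LOI = 17.37 pbw; as yield: glass ÷ batch → 93.50%.

Revised batch per 250.0 pbw fused product:
  Na2SO4: 5.464 pbw
  Lithium feldspar: 160.1 pbw
  Witherite: 55.19 pbw
  Calcined alumina: 18.08 pbw
  Spodumene concentrate: 28.56 pbw
Total batch = 267.4 pbw; LOI loss = 17.37 pbw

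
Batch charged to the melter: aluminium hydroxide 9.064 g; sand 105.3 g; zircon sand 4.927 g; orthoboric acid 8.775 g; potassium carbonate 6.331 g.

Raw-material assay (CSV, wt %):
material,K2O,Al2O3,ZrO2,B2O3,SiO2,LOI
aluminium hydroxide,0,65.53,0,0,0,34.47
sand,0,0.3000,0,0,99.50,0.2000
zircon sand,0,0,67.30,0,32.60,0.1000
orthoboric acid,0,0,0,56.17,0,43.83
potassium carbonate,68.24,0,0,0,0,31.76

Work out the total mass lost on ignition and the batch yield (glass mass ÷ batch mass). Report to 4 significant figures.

LOI loss = 9.197 g; glass = 125.2 g; yield = 93.16%

Values along the way are shown rounded to 4 significant figures in the working. The working math maintains full float precision through every step; each reported number is rounded exactly once — all derived quantities are re-derived at full float precision (glass mass, five oxide percentages, the totals, ignition loss, yield) starting from the weights for 125.2 g of glass, precisely as stated by question or answer.
Ignition loss by material:
  aluminium hydroxide: 9.064 × 0.3447 = 3.124 g
  sand: 105.3 × 0.002000 = 0.2106 g
  zircon sand: 4.927 × 0.001000 = 0.004927 g
  orthoboric acid: 8.775 × 0.4383 = 3.846 g
  potassium carbonate: 6.331 × 0.3176 = 2.011 g
Total LOI = 9.197 g
Glass = batch − LOI = 134.4 − 9.197 = 125.2 g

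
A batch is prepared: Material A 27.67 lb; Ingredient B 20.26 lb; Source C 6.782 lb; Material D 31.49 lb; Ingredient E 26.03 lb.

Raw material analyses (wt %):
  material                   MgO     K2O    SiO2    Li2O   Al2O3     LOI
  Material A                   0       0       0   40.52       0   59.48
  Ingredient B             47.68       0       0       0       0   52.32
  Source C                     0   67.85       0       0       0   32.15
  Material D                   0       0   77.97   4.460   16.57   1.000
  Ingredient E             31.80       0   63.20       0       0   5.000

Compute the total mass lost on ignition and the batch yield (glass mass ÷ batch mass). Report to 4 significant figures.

LOI loss = 30.85 lb; glass = 81.38 lb; yield = 72.51%

All arithmetic maintains exact precision at each step; values along the way are shown rounded to 4 significant figures — each reported value is rounded once only; all derived quantities, which include totals, ignition loss, five oxide percentages, glass mass, yield, are carried in exact precision, as given in either problem or answer, from the weighed amounts at 81.38 lb of glass.
Material-by-material LOI:
  Material A: 27.67 × 0.5948 = 16.46 lb
  Ingredient B: 20.26 × 0.5232 = 10.60 lb
  Source C: 6.782 × 0.3215 = 2.180 lb
  Material D: 31.49 × 0.01000 = 0.3149 lb
  Ingredient E: 26.03 × 0.05000 = 1.302 lb
Total LOI = 30.85 lb
Glass = batch − LOI = 112.2 − 30.85 = 81.38 lb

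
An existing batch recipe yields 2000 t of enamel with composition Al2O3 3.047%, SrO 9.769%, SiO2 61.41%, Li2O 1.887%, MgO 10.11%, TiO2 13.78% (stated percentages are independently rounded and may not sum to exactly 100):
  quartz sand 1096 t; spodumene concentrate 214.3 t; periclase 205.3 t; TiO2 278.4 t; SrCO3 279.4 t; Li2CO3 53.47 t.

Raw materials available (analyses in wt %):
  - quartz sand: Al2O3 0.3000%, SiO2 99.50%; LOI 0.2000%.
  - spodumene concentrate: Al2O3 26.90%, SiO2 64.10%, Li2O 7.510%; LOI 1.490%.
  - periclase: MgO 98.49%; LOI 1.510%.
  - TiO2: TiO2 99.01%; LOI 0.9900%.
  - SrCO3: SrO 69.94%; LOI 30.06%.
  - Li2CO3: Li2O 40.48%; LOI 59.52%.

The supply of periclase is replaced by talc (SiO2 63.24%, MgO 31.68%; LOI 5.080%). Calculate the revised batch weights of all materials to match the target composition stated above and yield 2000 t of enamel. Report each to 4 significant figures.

Revised batch per 2000 t enamel:
  quartz sand: 687.7 t
  spodumene concentrate: 218.9 t
  talc: 638.3 t
  TiO2: 278.4 t
  SrCO3: 279.4 t
  Li2CO3: 52.63 t
Total batch = 2155 t; LOI loss = 155.1 t

The intermediate values are displayed, with 4-significant-figure rounding, when written out; full precision is carried at all times; a single rounding produces each reported result; the derived quantities (six oxide percentages, ignition loss, totals, yield, glass mass) are computed from the batch weights at 2000 t of glass in full precision, as given in the problem or the answer.
The oxide mass targets at 2000 t enamel:
  Al2O3: 3.047% × 2000 = 60.94 t
  SrO: 9.769% × 2000 = 195.4 t
  SiO2: 61.41% × 2000 = 1228 t
  Li2O: 1.887% × 2000 = 37.74 t
  MgO: 10.11% × 2000 = 202.2 t
  TiO2: 13.78% × 2000 = 275.6 t
Mass-balance tally per oxide using the reported weights, against the basis in use (sums match the target masses inside rounding margins):
  Al2O3: 687.7·0.003000 + 218.9·0.2690 = 60.95 t (target 60.94 t)
  SrO: 279.4·0.6994 = 195.4 t (target 195.4 t)
  SiO2: 687.7·0.9950 + 218.9·0.6410 + 638.3·0.6324 = 1228 t (target 1228 t)
  Li2O: 218.9·0.07510 + 52.63·0.4048 = 37.74 t (target 37.74 t)
  MgO: 638.3·0.3168 = 202.2 t (target 202.2 t)
  TiO2: 278.4·0.9901 = 275.6 t (target 275.6 t)
Auditing the glass mass value: batch total minus LOI = 2000 t (oxide target masses add up to 2000 t; the stated basis being 2000 t — deltas are rounding alone).
Batch total: Σ batch = 2155 t; ignition loss, Σ(batch × LOI) = 155.1 t; the yield ratio, glass ÷ batch: 92.80%.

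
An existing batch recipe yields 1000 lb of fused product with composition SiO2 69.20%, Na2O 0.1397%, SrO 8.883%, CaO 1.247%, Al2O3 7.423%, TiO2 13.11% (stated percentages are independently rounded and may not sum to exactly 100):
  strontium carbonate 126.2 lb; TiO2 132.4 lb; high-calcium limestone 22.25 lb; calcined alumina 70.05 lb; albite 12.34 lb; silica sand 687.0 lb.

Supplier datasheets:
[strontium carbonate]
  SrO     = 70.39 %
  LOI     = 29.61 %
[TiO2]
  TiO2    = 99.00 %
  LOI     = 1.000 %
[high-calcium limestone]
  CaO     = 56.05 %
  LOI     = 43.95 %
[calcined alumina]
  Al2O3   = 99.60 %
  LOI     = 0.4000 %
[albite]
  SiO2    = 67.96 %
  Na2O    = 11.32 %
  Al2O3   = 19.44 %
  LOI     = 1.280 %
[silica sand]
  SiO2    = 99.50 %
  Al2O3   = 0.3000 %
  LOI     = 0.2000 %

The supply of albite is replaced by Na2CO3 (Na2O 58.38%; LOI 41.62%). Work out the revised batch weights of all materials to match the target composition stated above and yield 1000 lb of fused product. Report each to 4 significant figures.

Working values are displayed with 4-significant-digit rounding in the working — the working math maintains full precision in every operation. Each reported value is rounded only once; derived quantities are recomputed in full float precision (ignition loss, the yield, the totals, net glass mass, the six compositions) using the weight values for 1000 lb of glass as quoted within the problem or the answer.
Target masses of each oxide per 1000 lb fused product:
  SiO2: 69.20% × 1000 = 692.0 lb
  Na2O: 0.1397% × 1000 = 1.397 lb
  SrO: 8.883% × 1000 = 88.83 lb
  CaO: 1.247% × 1000 = 12.47 lb
  Al2O3: 7.423% × 1000 = 74.23 lb
  TiO2: 13.11% × 1000 = 131.1 lb
Mass-balance tally per oxide from the weights as reported, against the basis in use (sums match the target masses once rounding is allowed for):
  SiO2: 695.5·0.9950 = 692.0 lb (target 692.0 lb)
  Na2O: 2.393·0.5838 = 1.397 lb (target 1.397 lb)
  SrO: 126.2·0.7039 = 88.83 lb (target 88.83 lb)
  CaO: 22.25·0.5605 = 12.47 lb (target 12.47 lb)
  Al2O3: 72.43·0.9960 + 695.5·0.003000 = 74.23 lb (target 74.23 lb)
  TiO2: 132.4·0.9900 = 131.1 lb (target 131.1 lb)
Mass balance on the glass: Σ batch − LOI loss = 1000 lb (oxide target masses add up to 1000 lb; the stated basis being 1000 lb — gaps are rounding artifacts).
Total batch = Σ batch = 1051 lb; LOI removed, Σ of batch·LOI: 51.15 lb; as yield: glass ÷ batch → 95.13%.

Revised batch per 1000 lb fused product:
  strontium carbonate: 126.2 lb
  TiO2: 132.4 lb
  high-calcium limestone: 22.25 lb
  calcined alumina: 72.43 lb
  Na2CO3: 2.393 lb
  silica sand: 695.5 lb
Total batch = 1051 lb; LOI loss = 51.15 lb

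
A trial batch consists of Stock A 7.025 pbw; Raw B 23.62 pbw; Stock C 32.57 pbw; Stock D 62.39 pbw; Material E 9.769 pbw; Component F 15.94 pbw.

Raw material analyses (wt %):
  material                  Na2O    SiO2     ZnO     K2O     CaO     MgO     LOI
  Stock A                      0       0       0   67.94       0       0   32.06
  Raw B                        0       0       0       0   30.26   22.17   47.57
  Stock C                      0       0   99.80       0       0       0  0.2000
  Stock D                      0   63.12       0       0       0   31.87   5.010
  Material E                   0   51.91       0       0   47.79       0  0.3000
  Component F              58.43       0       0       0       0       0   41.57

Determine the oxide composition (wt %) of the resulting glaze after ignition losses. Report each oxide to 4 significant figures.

Intermediates are shown rounded to four significant figures alongside each step; full precision is held in every operation — each reported figure carries a single rounding; the derived quantities, which include totals, yield, glass mass, the six compositions, LOI, are re-derived in full float precision, as written in question or answer, from the batch weights on 128.0 pbw of glass.
Oxide-by-oxide delivered mass:
  Na2O: 15.94·0.5843 = 9.314 pbw
  SiO2: 62.39·0.6312 + 9.769·0.5191 = 44.45 pbw
  ZnO: 32.57·0.9980 = 32.50 pbw
  K2O: 7.025·0.6794 = 4.773 pbw
  CaO: 23.62·0.3026 + 9.769·0.4779 = 11.82 pbw
  MgO: 23.62·0.2217 + 62.39·0.3187 = 25.12 pbw
LOI: 7.025·0.3206 + 23.62·0.4757 + 32.57·0.002000 + 62.39·0.05010 + 9.769·0.003000 + 15.94·0.4157 = 23.33 pbw
Glass = total batch minus LOI = 151.3 − 23.33 = 128.0 pbw (the oxide masses sum to this)
wt %: oxide over glass, times 100

Glass mass = 128.0 pbw (batch 151.3 − LOI 23.33).
Composition: Na2O 7.278%, SiO2 34.73%, ZnO 25.40%, K2O 3.729%, CaO 9.233%, MgO 19.63%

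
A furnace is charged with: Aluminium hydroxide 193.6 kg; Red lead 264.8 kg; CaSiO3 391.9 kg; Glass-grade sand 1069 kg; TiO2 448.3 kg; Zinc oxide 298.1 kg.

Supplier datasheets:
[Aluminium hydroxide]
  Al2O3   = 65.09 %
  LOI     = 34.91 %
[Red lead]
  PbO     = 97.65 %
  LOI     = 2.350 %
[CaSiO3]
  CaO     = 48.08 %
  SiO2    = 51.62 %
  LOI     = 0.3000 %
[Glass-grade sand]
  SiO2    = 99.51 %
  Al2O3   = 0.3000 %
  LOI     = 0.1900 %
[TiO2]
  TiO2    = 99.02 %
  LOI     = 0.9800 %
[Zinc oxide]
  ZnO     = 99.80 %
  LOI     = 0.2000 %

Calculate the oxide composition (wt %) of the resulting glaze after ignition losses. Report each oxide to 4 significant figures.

Every computation keeps exact precision through the solve; intermediates are shown rounded to 4 significant figures across the worked steps. A single rounding yields each reported value — the derived quantities are carried in full float precision (the totals, yield, glass mass, the six compositions, ignition loss) from the batch weights per 2584 kg of glass, exactly as printed in the question or the answer.
What the batch supplies per oxide:
  CaO: 391.9·0.4808 = 188.4 kg
  PbO: 264.8·0.9765 = 258.6 kg
  SiO2: 391.9·0.5162 + 1069·0.9951 = 1266 kg
  TiO2: 448.3·0.9902 = 443.9 kg
  ZnO: 298.1·0.9980 = 297.5 kg
  Al2O3: 193.6·0.6509 + 1069·0.003000 = 129.2 kg
LOI: 193.6·0.3491 + 264.8·0.02350 + 391.9·0.003000 + 1069·0.001900 + 448.3·0.009800 + 298.1·0.002000 = 82.00 kg
Glass = total batch minus LOI = 2666 − 82.00 = 2584 kg (consistent with Σ oxide mass)
each wt % is 100 × oxide ÷ glass

Glass mass = 2584 kg (batch 2666 − LOI 82.00).
Composition: CaO 7.293%, PbO 10.01%, SiO2 49.00%, TiO2 17.18%, ZnO 11.51%, Al2O3 5.001%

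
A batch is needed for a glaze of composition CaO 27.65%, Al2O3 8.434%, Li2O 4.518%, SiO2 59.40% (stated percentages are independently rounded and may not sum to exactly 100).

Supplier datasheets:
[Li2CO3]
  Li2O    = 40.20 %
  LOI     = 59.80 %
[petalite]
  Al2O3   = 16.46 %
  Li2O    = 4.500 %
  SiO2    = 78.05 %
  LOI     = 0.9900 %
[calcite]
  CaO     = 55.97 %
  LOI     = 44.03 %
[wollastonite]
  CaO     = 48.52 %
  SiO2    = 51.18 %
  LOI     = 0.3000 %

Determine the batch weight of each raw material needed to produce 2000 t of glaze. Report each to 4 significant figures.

Batch per 2000 t glaze:
  Li2CO3: 110.1 t
  petalite: 1025 t
  calcite: 330.6 t
  wollastonite: 758.4 t
Total batch = 2224 t; LOI loss = 223.8 t; yield = 89.94%

Each numeric step holds exact precision at every stage — working values are displayed rounded off to 4 significant digits when written out — exactly one rounding is applied to each reported value; the derived quantities are carried from the weighed amounts for 2000 t of glass at full precision (LOI, totals, glass mass, the four compositions, yield) as written in question or answer.
Oxide-by-oxide targets in 2000 t glaze:
  CaO: 27.65% × 2000 = 553.0 t
  Al2O3: 8.434% × 2000 = 168.7 t
  Li2O: 4.518% × 2000 = 90.36 t
  SiO2: 59.40% × 2000 = 1188 t
Checking each oxide sum on the weights just shown, against the basis in use (summed amounts equal target values exact up to rounding of places):
  CaO: 330.6·0.5597 + 758.4·0.4852 = 553.0 t (target 553.0 t)
  Al2O3: 1025·0.1646 = 168.7 t (target 168.7 t)
  Li2O: 110.1·0.4020 + 1025·0.04500 = 90.39 t (target 90.36 t)
  SiO2: 1025·0.7805 + 758.4·0.5118 = 1188 t (target 1188 t)
Consistency of the glass mass: batch total minus LOI = 2000 t (targets for the oxides total 2000 t; with the basis standing at 2000 t — differing by rounding only).
Whole-batch sum: Σ batch = 2224 t; loss to ignition Σ batch·LOI = 223.8 t; yield: glass divided by total = 89.94%.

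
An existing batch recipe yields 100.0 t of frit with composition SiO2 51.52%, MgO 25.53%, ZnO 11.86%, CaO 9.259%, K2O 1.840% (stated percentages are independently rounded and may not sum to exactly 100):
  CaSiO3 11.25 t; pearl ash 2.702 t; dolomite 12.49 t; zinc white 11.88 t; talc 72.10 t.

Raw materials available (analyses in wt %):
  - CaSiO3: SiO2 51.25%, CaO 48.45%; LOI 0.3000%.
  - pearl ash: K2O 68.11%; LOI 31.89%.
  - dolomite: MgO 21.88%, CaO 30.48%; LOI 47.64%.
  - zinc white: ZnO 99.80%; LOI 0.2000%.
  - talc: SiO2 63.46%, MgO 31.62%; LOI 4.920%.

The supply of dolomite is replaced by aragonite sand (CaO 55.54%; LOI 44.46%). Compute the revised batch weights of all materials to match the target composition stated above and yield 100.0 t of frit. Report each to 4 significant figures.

Revised batch per 100.0 t frit:
  CaSiO3: 0.5510 t
  pearl ash: 2.702 t
  aragonite sand: 16.19 t
  zinc white: 11.88 t
  talc: 80.74 t
Total batch = 112.1 t; LOI loss = 12.06 t

Each numeric step holds full float precision through every step — in-progress results are printed rounded to four significant digits in the working — every reported figure undergoes a single rounding. Derived quantities, including yield, the five compositions, glass mass, ignition loss, the totals, are rebuilt using the weight values at 100.0 t of glass at exact precision, as quoted within the problem or the answer.
Target oxide masses per 100.0 t frit:
  SiO2: 51.52% × 100.0 = 51.52 t
  MgO: 25.53% × 100.0 = 25.53 t
  ZnO: 11.86% × 100.0 = 11.86 t
  CaO: 9.259% × 100.0 = 9.259 t
  K2O: 1.840% × 100.0 = 1.840 t
Oxide-by-oxide audit with the batch weights as given, versus the basis set out (oxide sums agree with the targets once rounding is allowed for):
  SiO2: 0.5510·0.5125 + 80.74·0.6346 = 51.52 t (target 51.52 t)
  MgO: 80.74·0.3162 = 25.53 t (target 25.53 t)
  ZnO: 11.88·0.9980 = 11.86 t (target 11.86 t)
  CaO: 0.5510·0.4845 + 16.19·0.5554 = 9.259 t (target 9.259 t)
  K2O: 2.702·0.6811 = 1.840 t (target 1.840 t)
The glass-mass cross-check: net batch after ignition = 100.0 t (per-oxide target masses sum to 100.0 t; the stated basis being 100.0 t — rounding explains the deltas).
Batch grand total — Σ batch = 112.1 t; LOI removed, Σ of batch·LOI: 12.06 t; as yield: glass ÷ batch → 89.24%.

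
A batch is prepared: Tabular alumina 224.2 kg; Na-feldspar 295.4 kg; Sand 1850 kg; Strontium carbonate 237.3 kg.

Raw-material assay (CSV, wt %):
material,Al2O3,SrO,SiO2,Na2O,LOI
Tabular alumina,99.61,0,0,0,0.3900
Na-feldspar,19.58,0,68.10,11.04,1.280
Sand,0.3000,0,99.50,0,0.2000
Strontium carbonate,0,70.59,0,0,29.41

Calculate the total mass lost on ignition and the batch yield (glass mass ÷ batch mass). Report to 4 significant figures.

LOI loss = 78.15 kg; glass = 2529 kg; yield = 97.00%

All internal work carries full float precision at each step; mid-chain values appear (rounded to four significant figures) on the page; exactly one rounding lands on each reported figure; derived quantities are re-derived starting from the weights for 2529 kg of glass in full float precision (four oxide percentages, totals, glass mass, yield, ignition loss) as given in the problem or answer text.
Loss on ignition, line by line:
  Tabular alumina: 224.2 × 0.003900 = 0.8744 kg
  Na-feldspar: 295.4 × 0.01280 = 3.781 kg
  Sand: 1850 × 0.002000 = 3.700 kg
  Strontium carbonate: 237.3 × 0.2941 = 69.79 kg
Total LOI = 78.15 kg
Glass = batch − LOI = 2607 − 78.15 = 2529 kg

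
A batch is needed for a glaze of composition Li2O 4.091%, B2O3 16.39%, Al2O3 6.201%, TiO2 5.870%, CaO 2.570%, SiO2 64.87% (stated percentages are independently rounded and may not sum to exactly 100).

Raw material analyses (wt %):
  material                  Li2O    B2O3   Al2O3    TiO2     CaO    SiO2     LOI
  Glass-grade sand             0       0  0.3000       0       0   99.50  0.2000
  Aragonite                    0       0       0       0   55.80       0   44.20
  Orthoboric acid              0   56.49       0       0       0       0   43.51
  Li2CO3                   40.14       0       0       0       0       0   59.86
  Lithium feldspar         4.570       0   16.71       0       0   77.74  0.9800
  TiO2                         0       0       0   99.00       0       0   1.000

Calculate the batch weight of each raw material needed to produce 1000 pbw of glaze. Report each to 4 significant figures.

Values along the way appear (rounded to four significant figures) in the working — exact precision is kept in all steps — exactly one rounding goes into every reported result. The derived quantities (six oxide percentages, the totals, yield, net glass mass, ignition loss) are carried at full float precision from the batch weights for 1000 pbw of glass as given in problem or answer.
Oxide-by-oxide targets in 1000 pbw glaze:
  Li2O: 4.091% × 1000 = 40.91 pbw
  B2O3: 16.39% × 1000 = 163.9 pbw
  Al2O3: 6.201% × 1000 = 62.01 pbw
  TiO2: 5.870% × 1000 = 58.70 pbw
  CaO: 2.570% × 1000 = 25.70 pbw
  SiO2: 64.87% × 1000 = 648.7 pbw
A balance pass over the oxides, using the reported weights, relative to the basis at hand (each sum matches its target mass net of answer rounding effects):
  Li2O: 60.42·0.4014 + 364.5·0.04570 = 40.91 pbw (target 40.91 pbw)
  B2O3: 290.1·0.5649 = 163.9 pbw (target 163.9 pbw)
  Al2O3: 367.2·0.003000 + 364.5·0.1671 = 62.01 pbw (target 62.01 pbw)
  TiO2: 59.29·0.9900 = 58.70 pbw (target 58.70 pbw)
  CaO: 46.06·0.5580 = 25.70 pbw (target 25.70 pbw)
  SiO2: 367.2·0.9950 + 364.5·0.7774 = 648.7 pbw (target 648.7 pbw)
Glass-mass sanity pass: the batch minus its LOI: 999.9 pbw (per-oxide target masses sum to 999.9 pbw; versus the stated basis of 1000 pbw — differing by rounding only).
Batch total: Σ batch = 1188 pbw; ignition loss, Σ(batch × LOI) = 187.6 pbw; the yield ratio, glass ÷ batch: 84.20%.

Batch per 1000 pbw glaze:
  Glass-grade sand: 367.2 pbw
  Aragonite: 46.06 pbw
  Orthoboric acid: 290.1 pbw
  Li2CO3: 60.42 pbw
  Lithium feldspar: 364.5 pbw
  TiO2: 59.29 pbw
Total batch = 1188 pbw; LOI loss = 187.6 pbw; yield = 84.20%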